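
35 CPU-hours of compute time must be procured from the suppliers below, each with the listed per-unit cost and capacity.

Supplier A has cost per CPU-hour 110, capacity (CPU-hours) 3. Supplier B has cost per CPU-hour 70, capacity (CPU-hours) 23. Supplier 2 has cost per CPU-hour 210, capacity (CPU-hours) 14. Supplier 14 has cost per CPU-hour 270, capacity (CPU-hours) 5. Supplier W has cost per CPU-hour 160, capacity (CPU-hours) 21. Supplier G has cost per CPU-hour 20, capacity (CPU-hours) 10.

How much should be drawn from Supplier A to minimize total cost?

2

Use suppliers in increasing cost order.
Supplier G (20): use full 10 → 25 CPU-hours to go.
Supplier B (70): use full 23 → 2 CPU-hours to go.
Supplier A (110): take the remaining 2 → done.
Supplier W, Supplier 2, Supplier 14: unused.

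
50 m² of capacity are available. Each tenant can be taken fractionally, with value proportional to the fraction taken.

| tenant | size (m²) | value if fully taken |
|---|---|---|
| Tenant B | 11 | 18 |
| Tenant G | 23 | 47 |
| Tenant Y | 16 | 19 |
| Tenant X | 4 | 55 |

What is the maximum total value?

134.25

Rank by value-to-size ratio: Tenant X 55/4≈13.8, Tenant G 47/23≈2.04, Tenant B 18/11≈1.64, Tenant Y 19/16≈1.19.
Take all of Tenant X (4 m², value 55) → 46 m² left.
Tenant G: take in full, 23 m² for value 47 → 23 left.
All 11 m² of Tenant B fit (value 18) → 12 remain.
Fill the last 12 m² with part of Tenant Y: 12/16 of it earns 14.25.
Total value = 134.25.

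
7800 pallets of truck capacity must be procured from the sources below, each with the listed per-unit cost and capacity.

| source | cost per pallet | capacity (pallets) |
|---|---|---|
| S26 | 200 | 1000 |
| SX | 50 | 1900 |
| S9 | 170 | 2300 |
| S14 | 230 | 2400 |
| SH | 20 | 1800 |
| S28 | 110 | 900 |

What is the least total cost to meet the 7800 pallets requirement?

801000

Fill from the cheapest source first.
Take 1800 from SH at 20 → need 6000 more.
SX (50): use full 1900 → 4100 pallets to go.
S28 (110): use full 900 → 3200 pallets to go.
Take 2300 from S9 at 170 → need 900 more.
Take 900 from S26 at 200 to finish.
S14: unused.
Cost = 1800×20 + 1900×50 + 900×110 + 2300×170 + 900×200 = 801000.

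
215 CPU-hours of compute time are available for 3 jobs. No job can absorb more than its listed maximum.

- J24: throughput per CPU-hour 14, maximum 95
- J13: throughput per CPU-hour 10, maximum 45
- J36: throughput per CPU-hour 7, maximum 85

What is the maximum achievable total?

2305

Order the jobs by throughput per CPU-hour: J24 14 > J13 10 > J36 7.
Give J24 95 to hit its cap of 95 ; 120 left.
J13 takes 45 to reach its cap of 45 ; 75 left.
Only 75 left; J36 takes them to reach 75.
Total = 14×95 + 10×45 + 7×75 = 2305.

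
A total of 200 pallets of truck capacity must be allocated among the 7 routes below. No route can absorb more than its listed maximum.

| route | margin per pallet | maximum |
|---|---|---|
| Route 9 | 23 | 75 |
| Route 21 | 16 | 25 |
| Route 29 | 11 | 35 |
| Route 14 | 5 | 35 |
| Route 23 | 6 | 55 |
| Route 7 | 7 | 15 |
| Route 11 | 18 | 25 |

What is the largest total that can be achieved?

Order the routes by margin per pallet: Route 9 23 > Route 11 18 > Route 21 16 > Route 29 11 > Route 7 7 > Route 23 6 > Route 14 5.
Give Route 9 75 to hit its cap of 75 — 125 left.
Route 11 takes 25 to reach its cap of 25 — 100 left.
Route 21: +25 to 25 (cap) — 75 left.
Route 29: +35 to 35 (cap) — 40 left.
Route 7: +15 to 15 (cap) — 25 left.
Route 23 has room for 55 but only 25 remain, so it gets 25.
Total = 23×75 + 16×25 + 11×35 + 6×25 + 7×15 + 18×25 = 3215.

3215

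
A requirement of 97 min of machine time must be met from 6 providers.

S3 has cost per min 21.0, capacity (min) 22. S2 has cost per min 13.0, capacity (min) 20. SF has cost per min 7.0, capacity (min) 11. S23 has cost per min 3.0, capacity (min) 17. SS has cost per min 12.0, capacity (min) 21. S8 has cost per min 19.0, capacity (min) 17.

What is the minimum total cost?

1194

Use providers in increasing cost order.
Take 17 from S23 at 3.0 — need 80 more.
Take 11 from SF at 7.0 — need 69 more.
SS (12.0): use full 21 — 48 min to go.
Take 20 from S2 at 13.0 — need 28 more.
S8 (19.0): use full 17 — 11 min to go.
S3 at 21.0: take 11 of its 22 — requirement met.
Cost = 17×3.0 + 11×7.0 + 21×12.0 + 20×13.0 + 17×19.0 + 11×21.0 = 1194.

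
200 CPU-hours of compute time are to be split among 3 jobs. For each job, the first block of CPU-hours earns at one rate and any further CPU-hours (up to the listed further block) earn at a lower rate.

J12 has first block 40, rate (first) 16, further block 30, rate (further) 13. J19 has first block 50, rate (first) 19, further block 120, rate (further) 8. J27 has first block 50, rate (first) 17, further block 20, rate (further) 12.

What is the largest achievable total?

3150

Treat each block as its own option and order by rate: J19/tier1 19 > J27/tier1 17 > J12/tier1 16 > J12/tier2 13 > J27/tier2 12 > J19/tier2 8.
J19/tier1 (19): +50 — 150 left.
J27 tier1 at 17: fill all 50 — 100 left.
J12/tier1 (16): +40 — 60 left.
Fill J12 tier2 block (30 at 13) — 30 left.
J27 tier2 at 12: fill all 20 — 10 left.
J19 tier2 at 8: only 10 left, fill 10.
Total = 19×50 + 17×50 + 16×40 + 13×30 + 12×20 + 8×10 = 3150.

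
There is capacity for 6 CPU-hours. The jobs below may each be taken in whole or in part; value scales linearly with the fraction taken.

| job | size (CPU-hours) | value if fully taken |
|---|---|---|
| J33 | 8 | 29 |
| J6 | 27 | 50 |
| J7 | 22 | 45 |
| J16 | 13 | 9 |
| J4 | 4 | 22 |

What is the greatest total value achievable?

Rank by value-to-size ratio: J4 22/4≈5.5, J33 29/8≈3.62, J7 45/22≈2.05, J6 50/27≈1.85, J16 9/13≈0.692.
All 4 CPU-hours of J4 fit (value 22) ; 2 remain.
Fill the last 2 CPU-hours with part of J33: 2/8 of it earns 7.25.
Total value = 29.25.

29.25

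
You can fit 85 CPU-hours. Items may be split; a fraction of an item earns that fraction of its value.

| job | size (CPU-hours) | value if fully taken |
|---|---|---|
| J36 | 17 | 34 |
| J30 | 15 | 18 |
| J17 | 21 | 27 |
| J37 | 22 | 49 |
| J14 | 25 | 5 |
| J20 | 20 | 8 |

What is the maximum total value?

132

Best value per unit of size first: J37 49/22≈2.23, J36 34/17≈2, J17 27/21≈1.29, J30 18/15≈1.2, J20 8/20≈0.4, J14 5/25≈0.2.
All 22 CPU-hours of J37 fit (value 49) → 63 remain.
Take all of J36 (17 CPU-hours, value 34) → 46 CPU-hours left.
J17: take in full, 21 CPU-hours for value 27 → 25 left.
All 15 CPU-hours of J30 fit (value 18) → 10 remain.
10 CPU-hours left: a 10/20 share of J20 gives 8×10/20 = 4.
Total value = 132.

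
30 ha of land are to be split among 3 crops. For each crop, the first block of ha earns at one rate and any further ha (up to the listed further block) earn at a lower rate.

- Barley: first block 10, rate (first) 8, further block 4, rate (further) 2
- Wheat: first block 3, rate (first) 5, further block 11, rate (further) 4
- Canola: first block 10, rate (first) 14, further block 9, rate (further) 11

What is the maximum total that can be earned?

324

Treat each block as its own option and order by rate: Canola/tier1 14 > Canola/tier2 11 > Barley/tier1 8 > Wheat/tier1 5 > Wheat/tier2 4 > Barley/tier2 2.
Fill Canola tier1 block (10 at 14) → 20 left.
Canola/tier2 (11): +9 → 11 left.
Barley tier1 at 8: fill all 10 → 1 left.
Wheat/tier1: +1 of 3 at 5; pool empty.
Total = 14×10 + 11×9 + 8×10 + 5×1 = 324.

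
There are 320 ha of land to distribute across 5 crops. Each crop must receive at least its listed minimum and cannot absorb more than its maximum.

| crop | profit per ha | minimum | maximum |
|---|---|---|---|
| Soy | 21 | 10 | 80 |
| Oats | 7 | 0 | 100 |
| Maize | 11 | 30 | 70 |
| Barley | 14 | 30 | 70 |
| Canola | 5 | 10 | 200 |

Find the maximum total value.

4110

Meeting every minimum uses 10+0+30+30+10 = 80 ha, leaving 240.
Highest profit per ha first: Soy 21 > Barley 14 > Maize 11 > Oats 7 > Canola 5.
Soy takes 70 more to reach its cap of 80 → 170 left.
Barley: +40 to 70 (cap) → 130 left.
Maize: +40 to 70 (cap) → 90 left.
Oats: +90 (room for 100) → 90. Pool exhausted.
Total = 21×80 + 7×90 + 11×70 + 14×70 + 5×10 = 4110.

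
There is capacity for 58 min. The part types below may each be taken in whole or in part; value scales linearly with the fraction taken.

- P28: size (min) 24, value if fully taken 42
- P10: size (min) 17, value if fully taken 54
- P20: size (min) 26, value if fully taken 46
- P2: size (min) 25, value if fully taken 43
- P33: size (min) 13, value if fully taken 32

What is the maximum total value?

Sort by value density: P10 54/17≈3.18, P33 32/13≈2.46, P20 46/26≈1.77, P28 42/24≈1.75, P2 43/25≈1.72.
P10: take in full, 17 min for value 54 → 41 left.
All 13 min of P33 fit (value 32) → 28 remain.
Take all of P20 (26 min, value 46) → 2 min left.
Only 2 min remain; take 2/24 of P28 for value 42×2/24 = 3.5.
Total value = 135.5.

135.5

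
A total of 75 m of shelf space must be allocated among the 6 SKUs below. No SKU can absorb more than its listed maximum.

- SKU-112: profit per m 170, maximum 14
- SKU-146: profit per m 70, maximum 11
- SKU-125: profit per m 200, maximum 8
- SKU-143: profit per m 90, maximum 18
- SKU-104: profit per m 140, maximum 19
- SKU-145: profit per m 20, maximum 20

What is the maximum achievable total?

Highest profit per m first: SKU-125 200 > SKU-112 170 > SKU-104 140 > SKU-143 90 > SKU-146 70 > SKU-145 20.
SKU-125 takes 8 to reach its cap of 8 → 67 left.
SKU-112: +14 to 14 (cap) → 53 left.
Give SKU-104 19 to hit its cap of 19 → 34 left.
SKU-143: +18 to 18 (cap) → 16 left.
SKU-146: +11 to 11 (cap) → 5 left.
Only 5 left; SKU-145 takes them to reach 5.
Total = 170×14 + 70×11 + 200×8 + 90×18 + 140×19 + 20×5 = 9130.

9130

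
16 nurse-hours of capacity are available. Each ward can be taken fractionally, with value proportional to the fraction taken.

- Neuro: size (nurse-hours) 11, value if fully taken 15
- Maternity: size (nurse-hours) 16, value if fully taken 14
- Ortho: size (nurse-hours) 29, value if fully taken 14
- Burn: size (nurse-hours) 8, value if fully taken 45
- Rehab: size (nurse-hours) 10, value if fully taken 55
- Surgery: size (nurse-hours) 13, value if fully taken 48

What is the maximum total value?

89

Rank by value-to-size ratio: Burn 45/8≈5.62, Rehab 55/10≈5.5, Surgery 48/13≈3.69, Neuro 15/11≈1.36, Maternity 14/16≈0.875, Ortho 14/29≈0.483.
All 8 nurse-hours of Burn fit (value 45) → 8 remain.
8 nurse-hours left: a 8/10 share of Rehab gives 55×8/10 = 44.
Total value = 89.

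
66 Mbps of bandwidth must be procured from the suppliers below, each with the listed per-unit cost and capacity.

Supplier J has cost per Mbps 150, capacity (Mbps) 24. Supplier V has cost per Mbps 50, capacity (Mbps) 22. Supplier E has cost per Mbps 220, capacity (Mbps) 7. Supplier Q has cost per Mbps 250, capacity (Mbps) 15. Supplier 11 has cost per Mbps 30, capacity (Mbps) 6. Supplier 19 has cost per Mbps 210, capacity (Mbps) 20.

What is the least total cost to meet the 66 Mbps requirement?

Cheapest first:
Take 6 from Supplier 11 at 30 — need 60 more.
Supplier V at 50: take all 22 Mbps — 38 still needed.
Take 24 from Supplier J at 150 — need 14 more.
Supplier 19 (210): take the remaining 14 — done.
Supplier E, Supplier Q: unused.
Cost = 6×30 + 22×50 + 24×150 + 14×210 = 7820.

7820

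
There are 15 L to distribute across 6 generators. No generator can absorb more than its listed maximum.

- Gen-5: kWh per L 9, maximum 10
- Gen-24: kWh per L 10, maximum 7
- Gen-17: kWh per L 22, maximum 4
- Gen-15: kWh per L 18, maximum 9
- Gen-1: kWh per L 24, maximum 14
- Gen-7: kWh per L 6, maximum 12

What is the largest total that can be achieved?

Order the generators by kWh per L: Gen-1 24 > Gen-17 22 > Gen-15 18 > Gen-24 10 > Gen-5 9 > Gen-7 6.
Gen-1: +14 to 14 (cap) — 1 left.
Only 1 left; Gen-17 takes them to reach 1.
Total = 22×1 + 24×14 = 358.

358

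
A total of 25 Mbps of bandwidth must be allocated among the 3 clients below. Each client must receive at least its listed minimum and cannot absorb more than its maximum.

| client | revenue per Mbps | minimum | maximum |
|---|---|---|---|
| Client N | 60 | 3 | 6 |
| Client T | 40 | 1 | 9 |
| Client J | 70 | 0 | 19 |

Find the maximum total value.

1670

Meeting every minimum uses 3+1+0 = 4 Mbps, leaving 21.
Highest revenue per Mbps first: Client J 70 > Client N 60 > Client T 40.
Give Client J 19 more to hit its cap of 19 — 2 left.
Only 2 left; Client N takes them to reach 5.
Total = 60×5 + 40×1 + 70×19 = 1670.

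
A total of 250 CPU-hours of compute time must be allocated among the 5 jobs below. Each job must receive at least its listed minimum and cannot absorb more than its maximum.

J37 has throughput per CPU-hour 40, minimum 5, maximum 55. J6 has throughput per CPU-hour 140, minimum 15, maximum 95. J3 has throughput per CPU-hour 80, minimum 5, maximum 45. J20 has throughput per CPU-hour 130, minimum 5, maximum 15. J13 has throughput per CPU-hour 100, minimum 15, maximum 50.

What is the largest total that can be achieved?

Meeting every minimum uses 5+15+5+5+15 = 45 CPU-hours, leaving 205.
Order the jobs by throughput per CPU-hour: J6 140 > J20 130 > J13 100 > J3 80 > J37 40.
Give J6 80 more to hit its cap of 95 → 125 left.
Give J20 10 more to hit its cap of 15 → 115 left.
Give J13 35 more to hit its cap of 50 → 80 left.
J3: +40 to 45 (cap) → 40 left.
J37 has room for 50 more but only 40 remain, so it gets 45.
Total = 40×45 + 140×95 + 80×45 + 130×15 + 100×50 = 25650.

25650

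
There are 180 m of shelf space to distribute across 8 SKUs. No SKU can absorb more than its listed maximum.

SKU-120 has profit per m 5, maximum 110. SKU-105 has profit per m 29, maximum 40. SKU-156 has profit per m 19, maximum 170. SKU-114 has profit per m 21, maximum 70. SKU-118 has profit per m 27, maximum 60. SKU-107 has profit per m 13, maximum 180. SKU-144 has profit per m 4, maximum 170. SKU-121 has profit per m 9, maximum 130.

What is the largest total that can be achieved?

Order the SKUs by profit per m: SKU-105 29 > SKU-118 27 > SKU-114 21 > SKU-156 19 > SKU-107 13 > SKU-121 9 > SKU-120 5 > SKU-144 4.
SKU-105 takes 40 to reach its cap of 40 ; 140 left.
SKU-118: +60 to 60 (cap) ; 80 left.
Give SKU-114 70 to hit its cap of 70 ; 10 left.
SKU-156 has room for 170 but only 10 remain, so it gets 10.
Total = 29×40 + 19×10 + 21×70 + 27×60 = 4440.

4440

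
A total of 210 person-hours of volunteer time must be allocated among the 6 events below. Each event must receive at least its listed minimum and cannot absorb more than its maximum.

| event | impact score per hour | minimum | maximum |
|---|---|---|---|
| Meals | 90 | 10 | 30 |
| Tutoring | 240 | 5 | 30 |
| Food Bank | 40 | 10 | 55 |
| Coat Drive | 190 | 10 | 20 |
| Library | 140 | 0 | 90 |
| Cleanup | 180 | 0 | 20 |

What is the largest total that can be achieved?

30700

Meeting every minimum uses 10+5+10+10+0+0 = 35 person-hours, leaving 175.
Rank by impact score per hour: Tutoring 240 > Coat Drive 190 > Cleanup 180 > Library 140 > Meals 90 > Food Bank 40.
Tutoring takes 25 more to reach its cap of 30 → 150 left.
Coat Drive takes 10 more to reach its cap of 20 → 140 left.
Give Cleanup 20 more to hit its cap of 20 → 120 left.
Library takes 90 more to reach its cap of 90 → 30 left.
Meals takes 20 more to reach its cap of 30 → 10 left.
Food Bank has room for 45 more but only 10 remain, so it gets 20.
Total = 90×30 + 240×30 + 40×20 + 190×20 + 140×90 + 180×20 = 30700.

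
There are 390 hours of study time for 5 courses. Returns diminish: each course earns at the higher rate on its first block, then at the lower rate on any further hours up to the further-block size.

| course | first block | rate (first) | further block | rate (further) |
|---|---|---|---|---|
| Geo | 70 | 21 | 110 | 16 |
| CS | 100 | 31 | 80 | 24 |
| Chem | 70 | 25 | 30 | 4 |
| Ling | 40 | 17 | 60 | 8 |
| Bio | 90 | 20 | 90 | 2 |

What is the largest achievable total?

Rank every tier by rate: CS/first 31 > Chem/first 25 > CS/second 24 > Geo/first 21 > Bio/first 20 > Ling/first 17 > Geo/second 16 > Ling/second 8 > Chem/second 4 > Bio/second 2.
Fill CS first block (100 at 31) — 290 left.
Fill Chem first block (70 at 25) — 220 left.
CS/second (24): +80 — 140 left.
Geo/first (21): +70 — 70 left.
Bio first at 20: only 70 left, fill 70.
Total = 31×100 + 25×70 + 24×80 + 21×70 + 20×70 = 9640.

9640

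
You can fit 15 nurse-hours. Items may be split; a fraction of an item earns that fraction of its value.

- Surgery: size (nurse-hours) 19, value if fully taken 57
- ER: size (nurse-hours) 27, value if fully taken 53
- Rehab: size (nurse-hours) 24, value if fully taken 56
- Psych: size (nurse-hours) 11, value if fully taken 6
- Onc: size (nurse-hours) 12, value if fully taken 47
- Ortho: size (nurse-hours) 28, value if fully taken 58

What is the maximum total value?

Sort by value density: Onc 47/12≈3.92, Surgery 57/19≈3, Rehab 56/24≈2.33, Ortho 58/28≈2.07, ER 53/27≈1.96, Psych 6/11≈0.545.
Take all of Onc (12 nurse-hours, value 47) ; 3 nurse-hours left.
3 nurse-hours left: a 3/19 share of Surgery gives 57×3/19 = 9.
Total value = 56.

56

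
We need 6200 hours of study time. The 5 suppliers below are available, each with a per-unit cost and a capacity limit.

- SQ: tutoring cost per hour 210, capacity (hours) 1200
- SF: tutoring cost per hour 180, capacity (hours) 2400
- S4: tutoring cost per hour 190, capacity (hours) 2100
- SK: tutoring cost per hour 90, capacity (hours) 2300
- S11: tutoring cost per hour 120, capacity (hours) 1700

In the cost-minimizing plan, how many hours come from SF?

Cheapest first:
SK (90): use full 2300 ; 3900 hours to go.
S11 (120): use full 1700 ; 2200 hours to go.
SF (180): take the remaining 2200 ; done.
S4, SQ: unused.

2200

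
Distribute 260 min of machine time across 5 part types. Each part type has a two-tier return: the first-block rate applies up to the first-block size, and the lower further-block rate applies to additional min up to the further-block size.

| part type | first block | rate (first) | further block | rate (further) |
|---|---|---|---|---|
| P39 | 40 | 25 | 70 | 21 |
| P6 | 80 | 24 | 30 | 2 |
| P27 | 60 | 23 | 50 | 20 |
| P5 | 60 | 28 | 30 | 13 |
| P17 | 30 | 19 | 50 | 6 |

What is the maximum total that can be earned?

Order all 10 blocks by rate: P5/T1 28 > P39/T1 25 > P6/T1 24 > P27/T1 23 > P39/T2 21 > P27/T2 20 > P17/T1 19 > P5/T2 13 > P17/T2 6 > P6/T2 2.
P5 T1 at 28: fill all 60 → 200 left.
P39/T1 (25): +40 → 160 left.
P6/T1 (24): +80 → 80 left.
P27 T1 at 23: fill all 60 → 20 left.
P39 T2 at 21: only 20 left, fill 20.
Total = 28×60 + 25×40 + 24×80 + 23×60 + 21×20 = 6400.

6400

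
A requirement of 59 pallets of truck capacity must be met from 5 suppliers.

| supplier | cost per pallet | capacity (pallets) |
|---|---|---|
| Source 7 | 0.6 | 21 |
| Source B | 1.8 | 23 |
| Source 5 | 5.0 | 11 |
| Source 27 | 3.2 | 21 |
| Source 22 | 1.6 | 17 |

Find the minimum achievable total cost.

77.6

Cheapest first:
Source 7 at 0.6: take all 21 pallets ; 38 still needed.
Source 22 (1.6): use full 17 ; 21 pallets to go.
Source B (1.8): take the remaining 21 ; done.
Source 27, Source 5: unused.
Cost = 21×0.6 + 17×1.6 + 21×1.8 = 77.6.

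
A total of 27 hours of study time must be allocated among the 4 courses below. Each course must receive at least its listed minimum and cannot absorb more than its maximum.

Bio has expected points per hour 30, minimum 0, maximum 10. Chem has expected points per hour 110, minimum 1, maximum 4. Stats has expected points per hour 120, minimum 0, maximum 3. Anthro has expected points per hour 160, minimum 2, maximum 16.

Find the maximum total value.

Meeting every minimum uses 0+1+0+2 = 3 hours, leaving 24.
Rank by expected points per hour: Anthro 160 > Stats 120 > Chem 110 > Bio 30.
Give Anthro 14 more to hit its cap of 16 — 10 left.
Stats takes 3 more to reach its cap of 3 — 7 left.
Chem takes 3 more to reach its cap of 4 — 4 left.
Bio has room for 10 more but only 4 remain, so it gets 4.
Total = 30×4 + 110×4 + 120×3 + 160×16 = 3480.

3480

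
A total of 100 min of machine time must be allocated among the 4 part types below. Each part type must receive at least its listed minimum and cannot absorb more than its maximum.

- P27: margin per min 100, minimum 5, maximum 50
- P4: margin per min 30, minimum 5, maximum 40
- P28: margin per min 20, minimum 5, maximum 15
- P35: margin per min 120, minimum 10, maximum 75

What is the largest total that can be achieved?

Meeting every minimum uses 5+5+5+10 = 25 min, leaving 75.
Order the part types by margin per min: P35 120 > P27 100 > P4 30 > P28 20.
P35 takes 65 more to reach its cap of 75 → 10 left.
P27: +10 (room for 45) → 15. Pool exhausted.
Total = 100×15 + 30×5 + 20×5 + 120×75 = 10750.

10750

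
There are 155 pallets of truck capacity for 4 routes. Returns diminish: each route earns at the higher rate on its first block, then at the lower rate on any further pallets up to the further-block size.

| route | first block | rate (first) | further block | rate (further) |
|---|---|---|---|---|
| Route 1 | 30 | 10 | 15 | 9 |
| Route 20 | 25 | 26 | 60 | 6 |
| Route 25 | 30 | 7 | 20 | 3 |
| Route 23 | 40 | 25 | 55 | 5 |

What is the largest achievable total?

2385

Rank every tier by rate: Route 20/T1 26 > Route 23/T1 25 > Route 1/T1 10 > Route 1/T2 9 > Route 25/T1 7 > Route 20/T2 6 > Route 23/T2 5 > Route 25/T2 3.
Route 20 T1 at 26: fill all 25 → 130 left.
Route 23/T1 (25): +40 → 90 left.
Route 1/T1 (10): +30 → 60 left.
Route 1/T2 (9): +15 → 45 left.
Route 25/T1 (7): +30 → 15 left.
Route 20/T2: +15 of 60 at 6; pool empty.
Total = 26×25 + 25×40 + 10×30 + 9×15 + 7×30 + 6×15 = 2385.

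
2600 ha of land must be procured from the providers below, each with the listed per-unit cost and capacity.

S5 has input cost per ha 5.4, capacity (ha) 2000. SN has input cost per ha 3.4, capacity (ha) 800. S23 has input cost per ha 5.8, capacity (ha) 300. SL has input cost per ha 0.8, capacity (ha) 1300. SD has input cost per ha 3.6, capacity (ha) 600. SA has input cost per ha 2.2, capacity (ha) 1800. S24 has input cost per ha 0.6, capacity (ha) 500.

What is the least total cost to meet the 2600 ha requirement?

Cheapest first:
S24 (0.6): use full 500 — 2100 ha to go.
Take 1300 from SL at 0.8 — need 800 more.
SA at 2.2: take 800 of its 1800 — requirement met.
SN, SD, S5, S23: unused.
Cost = 500×0.6 + 1300×0.8 + 800×2.2 = 3100.

3100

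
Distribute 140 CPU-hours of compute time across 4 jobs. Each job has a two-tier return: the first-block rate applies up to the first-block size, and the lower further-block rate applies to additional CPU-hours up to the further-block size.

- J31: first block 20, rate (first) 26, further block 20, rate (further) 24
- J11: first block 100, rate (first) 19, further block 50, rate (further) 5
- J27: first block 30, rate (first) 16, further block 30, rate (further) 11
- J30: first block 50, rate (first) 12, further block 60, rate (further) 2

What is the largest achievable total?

2900

Order all 8 blocks by rate: J31/first 26 > J31/second 24 > J11/first 19 > J27/first 16 > J30/first 12 > J27/second 11 > J11/second 5 > J30/second 2.
J31 first at 26: fill all 20 ; 120 left.
J31 second at 24: fill all 20 ; 100 left.
J11/first (19): +100 ; 0 left.
Total = 26×20 + 24×20 + 19×100 = 2900.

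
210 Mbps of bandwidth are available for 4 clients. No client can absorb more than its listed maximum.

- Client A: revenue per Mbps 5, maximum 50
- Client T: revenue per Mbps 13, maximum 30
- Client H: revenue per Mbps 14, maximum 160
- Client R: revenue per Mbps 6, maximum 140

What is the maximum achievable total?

Order the clients by revenue per Mbps: Client H 14 > Client T 13 > Client R 6 > Client A 5.
Client H takes 160 to reach its cap of 160 → 50 left.
Give Client T 30 to hit its cap of 30 → 20 left.
Client R has room for 140 but only 20 remain, so it gets 20.
Total = 13×30 + 14×160 + 6×20 = 2750.

2750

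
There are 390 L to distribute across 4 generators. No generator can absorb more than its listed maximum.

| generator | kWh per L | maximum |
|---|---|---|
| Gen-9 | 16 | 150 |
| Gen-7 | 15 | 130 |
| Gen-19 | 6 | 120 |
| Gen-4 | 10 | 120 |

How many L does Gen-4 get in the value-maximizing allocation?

110

Order the generators by kWh per L: Gen-9 16 > Gen-7 15 > Gen-4 10 > Gen-19 6.
Gen-9: +150 to 150 (cap) — 240 left.
Gen-7 takes 130 to reach its cap of 130 — 110 left.
Gen-4 has room for 120 but only 110 remain, so it gets 110.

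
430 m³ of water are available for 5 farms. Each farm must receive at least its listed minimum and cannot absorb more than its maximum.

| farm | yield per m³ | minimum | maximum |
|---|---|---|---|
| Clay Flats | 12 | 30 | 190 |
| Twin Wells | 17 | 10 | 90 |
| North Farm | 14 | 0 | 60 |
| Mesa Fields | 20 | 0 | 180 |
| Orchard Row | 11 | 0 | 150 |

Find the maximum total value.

Meeting every minimum uses 30+10+0+0+0 = 40 m³, leaving 390.
Highest yield per m³ first: Mesa Fields 20 > Twin Wells 17 > North Farm 14 > Clay Flats 12 > Orchard Row 11.
Give Mesa Fields 180 more to hit its cap of 180 ; 210 left.
Give Twin Wells 80 more to hit its cap of 90 ; 130 left.
Give North Farm 60 more to hit its cap of 60 ; 70 left.
Clay Flats: +70 (room for 160) → 100. Pool exhausted.
Total = 12×100 + 17×90 + 14×60 + 20×180 = 7170.

7170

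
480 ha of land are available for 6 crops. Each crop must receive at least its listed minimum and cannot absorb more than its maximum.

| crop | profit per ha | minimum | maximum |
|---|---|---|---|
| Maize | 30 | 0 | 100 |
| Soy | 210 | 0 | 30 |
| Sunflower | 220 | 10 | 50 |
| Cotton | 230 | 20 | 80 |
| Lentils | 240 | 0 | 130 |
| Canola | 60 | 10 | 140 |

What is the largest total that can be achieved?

76800

Meeting every minimum uses 0+0+10+20+0+10 = 40 ha, leaving 440.
Highest profit per ha first: Lentils 240 > Cotton 230 > Sunflower 220 > Soy 210 > Canola 60 > Maize 30.
Give Lentils 130 more to hit its cap of 130 ; 310 left.
Cotton: +60 to 80 (cap) ; 250 left.
Sunflower takes 40 more to reach its cap of 50 ; 210 left.
Give Soy 30 more to hit its cap of 30 ; 180 left.
Give Canola 130 more to hit its cap of 140 ; 50 left.
Only 50 left; Maize takes them to reach 50.
Total = 30×50 + 210×30 + 220×50 + 230×80 + 240×130 + 60×140 = 76800.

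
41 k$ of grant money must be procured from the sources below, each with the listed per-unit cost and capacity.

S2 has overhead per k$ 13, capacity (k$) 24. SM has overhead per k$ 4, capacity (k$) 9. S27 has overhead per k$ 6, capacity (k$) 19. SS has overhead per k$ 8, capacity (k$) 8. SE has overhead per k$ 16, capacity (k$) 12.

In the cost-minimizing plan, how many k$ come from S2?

Use sources in increasing cost order.
Take 9 from SM at 4 → need 32 more.
S27 (6): use full 19 → 13 k$ to go.
Take 8 from SS at 8 → need 5 more.
S2 at 13: take 5 of its 24 → requirement met.
SE: unused.

5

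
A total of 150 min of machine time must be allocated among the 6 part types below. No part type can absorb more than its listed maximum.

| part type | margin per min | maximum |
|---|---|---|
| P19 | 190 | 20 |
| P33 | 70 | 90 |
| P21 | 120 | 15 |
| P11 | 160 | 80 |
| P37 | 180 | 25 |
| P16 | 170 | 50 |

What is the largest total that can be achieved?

Rank by margin per min: P19 190 > P37 180 > P16 170 > P11 160 > P21 120 > P33 70.
Give P19 20 to hit its cap of 20 → 130 left.
P37 takes 25 to reach its cap of 25 → 105 left.
P16: +50 to 50 (cap) → 55 left.
P11: +55 (room for 80) → 55. Pool exhausted.
Total = 190×20 + 160×55 + 180×25 + 170×50 = 25600.

25600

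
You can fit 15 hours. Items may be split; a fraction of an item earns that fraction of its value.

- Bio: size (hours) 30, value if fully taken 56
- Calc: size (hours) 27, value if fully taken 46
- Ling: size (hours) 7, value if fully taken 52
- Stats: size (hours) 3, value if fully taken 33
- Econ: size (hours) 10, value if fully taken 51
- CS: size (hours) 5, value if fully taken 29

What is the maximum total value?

Sort by value density: Stats 33/3≈11, Ling 52/7≈7.43, CS 29/5≈5.8, Econ 51/10≈5.1, Bio 56/30≈1.87, Calc 46/27≈1.7.
All 3 hours of Stats fit (value 33) → 12 remain.
Take all of Ling (7 hours, value 52) → 5 hours left.
Take all of CS (5 hours, value 29) → 0 hours left.
Total value = 114.

114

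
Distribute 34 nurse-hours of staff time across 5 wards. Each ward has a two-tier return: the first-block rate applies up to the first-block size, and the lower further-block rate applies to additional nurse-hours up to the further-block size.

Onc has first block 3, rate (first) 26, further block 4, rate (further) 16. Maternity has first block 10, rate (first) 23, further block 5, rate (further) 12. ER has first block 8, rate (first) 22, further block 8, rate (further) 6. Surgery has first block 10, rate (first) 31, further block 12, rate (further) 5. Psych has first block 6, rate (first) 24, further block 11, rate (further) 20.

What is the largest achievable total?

Rank every tier by rate: Surgery/T1 31 > Onc/T1 26 > Psych/T1 24 > Maternity/T1 23 > ER/T1 22 > Psych/T2 20 > Onc/T2 16 > Maternity/T2 12 > ER/T2 6 > Surgery/T2 5.
Fill Surgery T1 block (10 at 31) — 24 left.
Fill Onc T1 block (3 at 26) — 21 left.
Psych/T1 (24): +6 — 15 left.
Maternity/T1 (23): +10 — 5 left.
ER/T1: +5 of 8 at 22; pool empty.
Total = 31×10 + 26×3 + 24×6 + 23×10 + 22×5 = 872.

872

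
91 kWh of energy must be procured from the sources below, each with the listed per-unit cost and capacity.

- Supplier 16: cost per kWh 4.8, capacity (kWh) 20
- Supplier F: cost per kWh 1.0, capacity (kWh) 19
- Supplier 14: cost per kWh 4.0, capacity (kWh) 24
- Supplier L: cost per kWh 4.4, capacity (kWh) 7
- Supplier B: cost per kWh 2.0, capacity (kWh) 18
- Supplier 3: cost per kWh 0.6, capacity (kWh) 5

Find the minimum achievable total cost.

271.2

Cheapest first:
Supplier 3 at 0.6: take all 5 kWh → 86 still needed.
Supplier F (1.0): use full 19 → 67 kWh to go.
Supplier B at 2.0: take all 18 kWh → 49 still needed.
Take 24 from Supplier 14 at 4.0 → need 25 more.
Take 7 from Supplier L at 4.4 → need 18 more.
Take 18 from Supplier 16 at 4.8 to finish.
Cost = 5×0.6 + 19×1.0 + 18×2.0 + 24×4.0 + 7×4.4 + 18×4.8 = 271.2.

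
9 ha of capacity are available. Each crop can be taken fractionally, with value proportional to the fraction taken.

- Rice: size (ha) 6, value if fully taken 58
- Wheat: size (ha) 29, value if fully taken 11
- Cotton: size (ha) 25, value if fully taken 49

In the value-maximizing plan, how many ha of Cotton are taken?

Sort by value density: Rice 58/6≈9.67, Cotton 49/25≈1.96, Wheat 11/29≈0.379.
Take all of Rice (6 ha, value 58) → 3 ha left.
Only 3 ha remain; take 3/25 of Cotton for value 49×3/25 = 5.88.

3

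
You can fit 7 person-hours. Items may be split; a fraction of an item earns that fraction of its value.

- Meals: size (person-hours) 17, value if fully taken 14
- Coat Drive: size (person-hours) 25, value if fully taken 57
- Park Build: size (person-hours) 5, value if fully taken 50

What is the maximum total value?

Rank by value-to-size ratio: Park Build 50/5≈10, Coat Drive 57/25≈2.28, Meals 14/17≈0.824.
Take all of Park Build (5 person-hours, value 50) → 2 person-hours left.
Only 2 person-hours remain; take 2/25 of Coat Drive for value 57×2/25 = 4.56.
Total value = 54.56.

54.56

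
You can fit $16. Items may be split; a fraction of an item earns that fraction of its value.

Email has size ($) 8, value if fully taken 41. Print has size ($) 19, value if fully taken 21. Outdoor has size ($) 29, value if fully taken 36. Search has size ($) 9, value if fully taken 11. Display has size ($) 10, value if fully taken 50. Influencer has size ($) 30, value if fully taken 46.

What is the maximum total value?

Sort by value density: Email 41/8≈5.12, Display 50/10≈5, Influencer 46/30≈1.53, Outdoor 36/29≈1.24, Search 11/9≈1.22, Print 21/19≈1.11.
Email: take in full, 8 $ for value 41 — 8 left.
8 $ left: a 8/10 share of Display gives 50×8/10 = 40.
Total value = 81.

81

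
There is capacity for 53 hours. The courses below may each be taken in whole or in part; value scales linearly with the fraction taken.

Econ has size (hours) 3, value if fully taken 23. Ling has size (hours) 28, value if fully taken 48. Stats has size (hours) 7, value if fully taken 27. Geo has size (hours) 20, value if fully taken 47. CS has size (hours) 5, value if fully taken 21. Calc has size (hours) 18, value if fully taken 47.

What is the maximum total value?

165

Sort by value density: Econ 23/3≈7.67, CS 21/5≈4.2, Stats 27/7≈3.86, Calc 47/18≈2.61, Geo 47/20≈2.35, Ling 48/28≈1.71.
All 3 hours of Econ fit (value 23) — 50 remain.
All 5 hours of CS fit (value 21) — 45 remain.
All 7 hours of Stats fit (value 27) — 38 remain.
Take all of Calc (18 hours, value 47) — 20 hours left.
Geo: take in full, 20 hours for value 47 — 0 left.
Total value = 165.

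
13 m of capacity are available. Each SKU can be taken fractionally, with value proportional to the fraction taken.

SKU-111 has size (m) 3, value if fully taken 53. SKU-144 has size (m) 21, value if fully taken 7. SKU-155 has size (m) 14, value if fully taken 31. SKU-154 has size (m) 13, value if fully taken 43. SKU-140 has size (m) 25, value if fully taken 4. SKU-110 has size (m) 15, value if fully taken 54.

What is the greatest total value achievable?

Sort by value density: SKU-111 53/3≈17.7, SKU-110 54/15≈3.6, SKU-154 43/13≈3.31, SKU-155 31/14≈2.21, SKU-144 7/21≈0.333, SKU-140 4/25≈0.16.
SKU-111: take in full, 3 m for value 53 — 10 left.
10 m left: a 10/15 share of SKU-110 gives 54×10/15 = 36.
Total value = 89.

89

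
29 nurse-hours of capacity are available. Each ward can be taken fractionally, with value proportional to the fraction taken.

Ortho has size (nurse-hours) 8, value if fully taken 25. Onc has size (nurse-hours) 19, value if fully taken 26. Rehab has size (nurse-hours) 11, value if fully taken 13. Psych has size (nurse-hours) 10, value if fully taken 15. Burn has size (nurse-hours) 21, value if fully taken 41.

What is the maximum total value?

66

Sort by value density: Ortho 25/8≈3.12, Burn 41/21≈1.95, Psych 15/10≈1.5, Onc 26/19≈1.37, Rehab 13/11≈1.18.
Ortho: take in full, 8 nurse-hours for value 25 — 21 left.
All 21 nurse-hours of Burn fit (value 41) — 0 remain.
Total value = 66.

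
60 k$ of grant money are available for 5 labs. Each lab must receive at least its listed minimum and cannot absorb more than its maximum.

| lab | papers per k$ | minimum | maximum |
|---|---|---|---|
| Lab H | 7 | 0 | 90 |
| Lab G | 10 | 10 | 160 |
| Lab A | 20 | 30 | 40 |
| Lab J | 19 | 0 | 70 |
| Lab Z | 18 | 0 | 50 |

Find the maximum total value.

1090

Meeting every minimum uses 0+10+30+0+0 = 40 k$, leaving 20.
Order the labs by papers per k$: Lab A 20 > Lab J 19 > Lab Z 18 > Lab G 10 > Lab H 7.
Give Lab A 10 more to hit its cap of 40 — 10 left.
Lab J: +10 (room for 70) → 10. Pool exhausted.
Total = 10×10 + 20×40 + 19×10 = 1090.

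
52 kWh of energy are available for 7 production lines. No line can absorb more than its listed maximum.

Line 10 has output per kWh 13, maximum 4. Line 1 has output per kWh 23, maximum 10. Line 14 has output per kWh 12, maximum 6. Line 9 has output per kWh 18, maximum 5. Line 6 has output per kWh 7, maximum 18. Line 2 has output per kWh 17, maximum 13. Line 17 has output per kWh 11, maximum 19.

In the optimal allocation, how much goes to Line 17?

Order the production lines by output per kWh: Line 1 23 > Line 9 18 > Line 2 17 > Line 10 13 > Line 14 12 > Line 17 11 > Line 6 7.
Line 1: +10 to 10 (cap) → 42 left.
Line 9 takes 5 to reach its cap of 5 → 37 left.
Line 2: +13 to 13 (cap) → 24 left.
Line 10 takes 4 to reach its cap of 4 → 20 left.
Give Line 14 6 to hit its cap of 6 → 14 left.
Line 17 has room for 19 but only 14 remain, so it gets 14.

14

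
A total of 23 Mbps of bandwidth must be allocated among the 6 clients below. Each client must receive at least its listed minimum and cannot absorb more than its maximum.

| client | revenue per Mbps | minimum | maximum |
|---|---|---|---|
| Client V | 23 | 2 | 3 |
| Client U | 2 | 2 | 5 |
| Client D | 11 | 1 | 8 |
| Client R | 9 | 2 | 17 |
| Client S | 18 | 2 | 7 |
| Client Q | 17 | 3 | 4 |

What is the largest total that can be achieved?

340

Meeting every minimum uses 2+2+1+2+2+3 = 12 Mbps, leaving 11.
Rank by revenue per Mbps: Client V 23 > Client S 18 > Client Q 17 > Client D 11 > Client R 9 > Client U 2.
Client V takes 1 more to reach its cap of 3 → 10 left.
Give Client S 5 more to hit its cap of 7 → 5 left.
Client Q takes 1 more to reach its cap of 4 → 4 left.
Client D: +4 (room for 7) → 5. Pool exhausted.
Total = 23×3 + 2×2 + 11×5 + 9×2 + 18×7 + 17×4 = 340.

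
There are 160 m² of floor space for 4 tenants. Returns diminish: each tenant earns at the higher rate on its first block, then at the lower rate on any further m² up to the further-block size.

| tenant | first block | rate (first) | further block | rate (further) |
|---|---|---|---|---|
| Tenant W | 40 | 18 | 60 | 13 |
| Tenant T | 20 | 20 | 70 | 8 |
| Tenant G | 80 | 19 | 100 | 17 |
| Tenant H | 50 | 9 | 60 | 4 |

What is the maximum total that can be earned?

2980

Treat each block as its own option and order by rate: Tenant T/tier1 20 > Tenant G/tier1 19 > Tenant W/tier1 18 > Tenant G/tier2 17 > Tenant W/tier2 13 > Tenant H/tier1 9 > Tenant T/tier2 8 > Tenant H/tier2 4.
Fill Tenant T tier1 block (20 at 20) — 140 left.
Fill Tenant G tier1 block (80 at 19) — 60 left.
Tenant W tier1 at 18: fill all 40 — 20 left.
20 remain; put them into Tenant G tier2 at 17.
Total = 20×20 + 19×80 + 18×40 + 17×20 = 2980.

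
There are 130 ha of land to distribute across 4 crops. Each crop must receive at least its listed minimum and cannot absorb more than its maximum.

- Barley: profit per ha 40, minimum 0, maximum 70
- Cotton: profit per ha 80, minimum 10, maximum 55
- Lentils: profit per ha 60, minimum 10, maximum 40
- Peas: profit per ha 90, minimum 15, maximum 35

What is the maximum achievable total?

Meeting every minimum uses 0+10+10+15 = 35 ha, leaving 95.
Order the crops by profit per ha: Peas 90 > Cotton 80 > Lentils 60 > Barley 40.
Peas takes 20 more to reach its cap of 35 ; 75 left.
Give Cotton 45 more to hit its cap of 55 ; 30 left.
Lentils: +30 to 40 (cap) ; 0 left.
Total = 80×55 + 60×40 + 90×35 = 9950.

9950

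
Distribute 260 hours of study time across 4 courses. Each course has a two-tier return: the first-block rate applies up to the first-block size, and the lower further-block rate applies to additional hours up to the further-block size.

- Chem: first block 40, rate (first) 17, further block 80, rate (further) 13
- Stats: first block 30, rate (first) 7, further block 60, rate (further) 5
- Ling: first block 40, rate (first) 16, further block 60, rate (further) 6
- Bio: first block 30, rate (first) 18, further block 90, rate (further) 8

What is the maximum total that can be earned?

3460

Order all 8 blocks by rate: Bio/T1 18 > Chem/T1 17 > Ling/T1 16 > Chem/T2 13 > Bio/T2 8 > Stats/T1 7 > Ling/T2 6 > Stats/T2 5.
Bio/T1 (18): +30 → 230 left.
Fill Chem T1 block (40 at 17) → 190 left.
Ling/T1 (16): +40 → 150 left.
Chem/T2 (13): +80 → 70 left.
Bio T2 at 8: only 70 left, fill 70.
Total = 18×30 + 17×40 + 16×40 + 13×80 + 8×70 = 3460.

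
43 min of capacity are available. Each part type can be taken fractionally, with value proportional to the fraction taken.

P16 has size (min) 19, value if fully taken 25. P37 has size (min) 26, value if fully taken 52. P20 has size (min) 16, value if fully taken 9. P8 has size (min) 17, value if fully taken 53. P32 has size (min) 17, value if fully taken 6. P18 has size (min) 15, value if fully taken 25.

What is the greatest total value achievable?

105

Sort by value density: P8 53/17≈3.12, P37 52/26≈2, P18 25/15≈1.67, P16 25/19≈1.32, P20 9/16≈0.562, P32 6/17≈0.353.
P8: take in full, 17 min for value 53 → 26 left.
P37: take in full, 26 min for value 52 → 0 left.
Total value = 105.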